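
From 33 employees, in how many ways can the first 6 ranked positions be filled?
P(33,6) = 33!/(33-6)! = 797448960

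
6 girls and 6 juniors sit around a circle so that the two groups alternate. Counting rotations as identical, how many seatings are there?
Fix one of the girls: (6-1)! ways for the remaining girls, × 6! ways for the juniors = 120 × 720 = 86400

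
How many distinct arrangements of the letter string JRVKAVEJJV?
10! / (3! × 1! × 1! × 1! × 3! × 1!) = 100800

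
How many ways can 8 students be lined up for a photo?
8! = 40320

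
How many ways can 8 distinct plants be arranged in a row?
8! = 40320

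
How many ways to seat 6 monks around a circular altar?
Circular: fix one position, arrange the rest. (6-1)! = 120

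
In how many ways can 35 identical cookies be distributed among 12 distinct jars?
C(35+12-1, 12-1) = C(46, 11) = 13340783196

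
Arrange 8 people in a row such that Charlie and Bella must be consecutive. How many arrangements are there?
Treat the 2 as one block: (8-2+1)! × 2! = 5040 × 2 = 10080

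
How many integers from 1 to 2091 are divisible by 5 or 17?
⌊2091/5⌋ + ⌊2091/17⌋ - ⌊2091/85⌋ = 418 + 123 - 24 = 517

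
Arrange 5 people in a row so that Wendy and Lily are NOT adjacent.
Total - adjacent = 5! - (5-1)!×2 = 120 - 48 = 72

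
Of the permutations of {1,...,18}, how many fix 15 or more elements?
Exactly j fixed points: C(18,j)·!(18-j); sum over j ≥ 15 (derangement numbers via !m = (m-1)·(!(m-1) + !(m-2)): !0..!3 = 1, 0, 1, 2). Σ_{j=15}^{18} C(18,j)·!(18-j) = C(18,15)·!3 + C(18,16)·!2 + C(18,17)·!1 + C(18,18)·!0 = 816·2 + 153·1 + 18·0 + 1·1 = 1786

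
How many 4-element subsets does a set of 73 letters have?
C(73,4) = 73!/(4!×69!) = 1088430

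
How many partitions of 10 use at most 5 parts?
By conjugation, equals partitions of 10 into parts ≤ 5. Let r_j(i) = number of partitions of i into parts ≤ j, for i = 0..10. r_1(i) = 1 for all i; r_j(i) = r_{j-1}(i) + r_j(i-j). Rows j = 2..5: ≤2: 1 1 2 2 3 3 4 4 5 5 6; ≤3: 1 1 2 3 4 5 7 8 10 12 14; ≤4: 1 1 2 3 5 6 9 11 15 18 23; ≤5: 1 1 2 3 5 7 10 13 18 23 30. r_5(10) = 30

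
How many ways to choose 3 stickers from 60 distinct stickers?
C(60,3) = 60!/(3!×57!) = 34220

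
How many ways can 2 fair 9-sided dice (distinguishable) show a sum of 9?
Coefficient of x^9 in (x + x² + ... + x^9)^2. By inclusion-exclusion on dice exceeding 9: Σ_j (-1)^j C(2,j)·C(9-1-9j, 1) = C(2,0)·C(8,1) = 1·8 = 8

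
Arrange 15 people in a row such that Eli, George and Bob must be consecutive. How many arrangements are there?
Treat the 3 as one block: (15-3+1)! × 3! = 6227020800 × 6 = 37362124800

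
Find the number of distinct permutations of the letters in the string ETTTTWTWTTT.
11! / (2! × 1! × 8!) = 495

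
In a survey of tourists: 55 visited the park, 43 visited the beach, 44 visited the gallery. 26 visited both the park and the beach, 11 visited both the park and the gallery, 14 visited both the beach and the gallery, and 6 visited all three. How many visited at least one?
|A∪B∪C| = 55+43+44-26-11-14+6 = 97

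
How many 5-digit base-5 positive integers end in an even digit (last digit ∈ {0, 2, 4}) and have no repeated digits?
Last∈{0,2,4}. Last=0: 24. Last nonzero: 2×3×P(3,3) = 36. Total = 60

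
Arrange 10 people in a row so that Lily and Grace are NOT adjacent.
Total - adjacent = 10! - (10-1)!×2 = 3628800 - 725760 = 2903040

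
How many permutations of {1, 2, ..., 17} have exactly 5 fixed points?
Choose the 5 fixed points C(17,5) = 6188, derange the rest: !12 = Σ_{j=0}^{12} (-1)^j·12!/j! = 479001600 - 479001600 + 239500800 - 79833600 + 19958400 - 3991680 + 665280 - 95040 + 11880 - 1320 + 132 - 12 + 1 = 176214841. Product = 6188 × 176214841 = 1090417436108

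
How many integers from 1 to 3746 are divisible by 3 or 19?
⌊3746/3⌋ + ⌊3746/19⌋ - ⌊3746/57⌋ = 1248 + 197 - 65 = 1380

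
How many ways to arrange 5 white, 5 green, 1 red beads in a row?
11! / (5! × 5! × 1!) = 2772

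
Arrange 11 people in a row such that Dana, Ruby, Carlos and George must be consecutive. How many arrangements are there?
Treat the 4 as one block: (11-4+1)! × 4! = 40320 × 24 = 967680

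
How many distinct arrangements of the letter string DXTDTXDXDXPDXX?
14! / (6! × 1! × 5! × 2!) = 504504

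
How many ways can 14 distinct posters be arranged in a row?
14! = 87178291200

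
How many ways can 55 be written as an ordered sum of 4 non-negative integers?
C(55+4-1, 4-1) = C(58, 3) = 30856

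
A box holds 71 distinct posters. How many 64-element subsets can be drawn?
C(71,64) = 71!/(64!×7!) = 1329890705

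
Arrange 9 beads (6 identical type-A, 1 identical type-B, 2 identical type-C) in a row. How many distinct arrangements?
9! / (6! × 1! × 2!) = 252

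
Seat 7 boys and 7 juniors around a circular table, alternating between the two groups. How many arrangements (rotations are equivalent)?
Fix one of the boys: (7-1)! ways for the remaining boys, × 7! ways for the juniors = 720 × 5040 = 3628800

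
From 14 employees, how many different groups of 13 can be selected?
C(14,13) = 14!/(13!×1!) = 14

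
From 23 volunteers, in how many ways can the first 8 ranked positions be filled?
P(23,8) = 23!/(23-8)! = 19769460480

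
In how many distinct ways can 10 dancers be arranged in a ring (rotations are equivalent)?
Circular: fix one position, arrange the rest. (10-1)! = 362880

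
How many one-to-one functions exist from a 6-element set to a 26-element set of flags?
P(26,6) = 26!/(26-6)! = 165765600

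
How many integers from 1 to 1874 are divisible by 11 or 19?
⌊1874/11⌋ + ⌊1874/19⌋ - ⌊1874/209⌋ = 170 + 98 - 8 = 260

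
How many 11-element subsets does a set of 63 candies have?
C(63,11) = 63!/(11!×52!) = 615790256823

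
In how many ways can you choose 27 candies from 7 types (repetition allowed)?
C(27+7-1, 7-1) = C(33, 6) = 1107568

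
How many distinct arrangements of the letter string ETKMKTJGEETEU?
13! / (1! × 3! × 4! × 1! × 2! × 1! × 1!) = 21621600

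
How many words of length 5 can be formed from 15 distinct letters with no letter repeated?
P(15,5) = 15!/(15-5)! = 360360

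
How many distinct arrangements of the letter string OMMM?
4! / (1! × 3!) = 4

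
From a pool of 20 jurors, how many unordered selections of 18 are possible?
C(20,18) = 20!/(18!×2!) = 190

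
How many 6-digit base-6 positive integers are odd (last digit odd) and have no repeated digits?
Last∈{1,3,5}. Last=0: 0. Last nonzero: 3×4×P(4,4) = 288. Total = 288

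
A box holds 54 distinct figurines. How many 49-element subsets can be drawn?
C(54,49) = 54!/(49!×5!) = 3162510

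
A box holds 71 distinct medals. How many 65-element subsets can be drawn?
C(71,65) = 71!/(65!×6!) = 143218999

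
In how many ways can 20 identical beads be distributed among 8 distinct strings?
C(20+8-1, 8-1) = C(27, 7) = 888030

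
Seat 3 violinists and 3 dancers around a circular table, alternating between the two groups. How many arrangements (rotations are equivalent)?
Fix one of the violinists: (3-1)! ways for the remaining violinists, × 3! ways for the dancers = 2 × 6 = 12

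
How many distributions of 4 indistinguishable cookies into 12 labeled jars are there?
C(4+12-1, 12-1) = C(15, 11) = 1365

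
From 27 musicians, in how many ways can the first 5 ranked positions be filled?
P(27,5) = 27!/(27-5)! = 9687600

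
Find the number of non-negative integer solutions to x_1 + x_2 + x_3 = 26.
C(26+3-1, 3-1) = C(28, 2) = 378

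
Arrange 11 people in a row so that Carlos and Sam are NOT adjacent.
Total - adjacent = 11! - (11-1)!×2 = 39916800 - 7257600 = 32659200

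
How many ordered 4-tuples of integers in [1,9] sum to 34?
Coefficient of x^34 in (x + x² + ... + x^9)^4. By inclusion-exclusion on dice exceeding 9: Σ_j (-1)^j C(4,j)·C(34-1-9j, 3) = C(4,0)·C(33,3) - C(4,1)·C(24,3) + C(4,2)·C(15,3) - C(4,3)·C(6,3) = 1·5456 - 4·2024 + 6·455 - 4·20 = 10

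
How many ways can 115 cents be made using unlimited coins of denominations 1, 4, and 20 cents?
Coefficient of x^115 in 1/(1-x^1) · 1/(1-x^4) · 1/(1-x^20). Case on j = number of 20-cent coins (j = 0..5); remainder r = 115 - 20j is made from {1,4} in ⌊r/4⌋+1 ways. r = 115, 95, 75, 55, 35, 15 → 29 + 24 + 19 + 14 + 9 + 4 = 99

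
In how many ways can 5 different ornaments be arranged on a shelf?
5! = 120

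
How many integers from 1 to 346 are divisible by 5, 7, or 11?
⌊346/5⌋+⌊346/7⌋+⌊346/11⌋ - ⌊346/35⌋-⌊346/55⌋-⌊346/77⌋ + ⌊346/385⌋ = 69+49+31 - 9-6-4 + 0 = 130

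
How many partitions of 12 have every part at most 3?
Let r_j(i) = number of partitions of i into parts ≤ j, for i = 0..12. r_1(i) = 1 for all i; r_j(i) = r_{j-1}(i) + r_j(i-j). Rows j = 2..3: ≤2: 1 1 2 2 3 3 4 4 5 5 6 6 7; ≤3: 1 1 2 3 4 5 7 8 10 12 14 16 19. r_3(12) = 19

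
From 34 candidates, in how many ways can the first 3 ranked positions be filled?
P(34,3) = 34!/(34-3)! = 35904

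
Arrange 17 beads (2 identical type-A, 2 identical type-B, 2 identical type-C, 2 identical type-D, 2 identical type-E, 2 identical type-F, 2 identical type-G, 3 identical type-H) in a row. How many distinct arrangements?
17! / (2! × 2! × 2! × 2! × 2! × 2! × 2! × 3!) = 463134672000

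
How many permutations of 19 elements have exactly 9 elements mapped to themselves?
Choose the 9 fixed points C(19,9) = 92378, derange the rest: !10 = Σ_{j=0}^{10} (-1)^j·10!/j! = 3628800 - 3628800 + 1814400 - 604800 + 151200 - 30240 + 5040 - 720 + 90 - 10 + 1 = 1334961. Product = 92378 × 1334961 = 123321027258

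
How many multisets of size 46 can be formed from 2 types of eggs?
C(46+2-1, 2-1) = C(47, 1) = 47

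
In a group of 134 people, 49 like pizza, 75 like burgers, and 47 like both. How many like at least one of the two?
|A∪B| = |A| + |B| - |A∩B| = 49 + 75 - 47 = 77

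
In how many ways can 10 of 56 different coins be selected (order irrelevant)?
C(56,10) = 56!/(10!×46!) = 35607051480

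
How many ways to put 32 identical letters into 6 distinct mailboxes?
C(32+6-1, 6-1) = C(37, 5) = 435897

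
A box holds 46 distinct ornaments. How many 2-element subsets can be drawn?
C(46,2) = 46!/(2!×44!) = 1035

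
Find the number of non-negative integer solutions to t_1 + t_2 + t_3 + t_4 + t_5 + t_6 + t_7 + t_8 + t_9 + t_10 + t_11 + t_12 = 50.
C(50+12-1, 12-1) = C(61, 11) = 418094152866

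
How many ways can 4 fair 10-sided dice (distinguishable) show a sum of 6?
Coefficient of x^6 in (x + x² + ... + x^10)^4. By inclusion-exclusion on dice exceeding 10: Σ_j (-1)^j C(4,j)·C(6-1-10j, 3) = C(4,0)·C(5,3) = 1·10 = 10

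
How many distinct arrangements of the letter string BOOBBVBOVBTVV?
13! / (5! × 3! × 1! × 4!) = 360360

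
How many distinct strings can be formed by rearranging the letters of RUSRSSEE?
8! / (2! × 3! × 2! × 1!) = 1680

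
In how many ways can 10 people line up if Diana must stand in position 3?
Fix one position: (10-1)! = 362880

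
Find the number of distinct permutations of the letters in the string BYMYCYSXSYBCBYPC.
16! / (3! × 3! × 5! × 1! × 1! × 1! × 2!) = 2421619200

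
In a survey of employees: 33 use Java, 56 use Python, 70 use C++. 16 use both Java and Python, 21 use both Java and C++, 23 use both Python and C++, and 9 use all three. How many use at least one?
|A∪B∪C| = 33+56+70-16-21-23+9 = 108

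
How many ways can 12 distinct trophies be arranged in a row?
12! = 479001600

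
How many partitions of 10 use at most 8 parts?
By conjugation, equals partitions of 10 into parts ≤ 8. Let r_j(i) = number of partitions of i into parts ≤ j, for i = 0..10. r_1(i) = 1 for all i; r_j(i) = r_{j-1}(i) + r_j(i-j). Rows j = 2..8: ≤2: 1 1 2 2 3 3 4 4 5 5 6; ≤3: 1 1 2 3 4 5 7 8 10 12 14; ≤4: 1 1 2 3 5 6 9 11 15 18 23; ≤5: 1 1 2 3 5 7 10 13 18 23 30; ≤6: 1 1 2 3 5 7 11 14 20 26 35; ≤7: 1 1 2 3 5 7 11 15 21 28 38; ≤8: 1 1 2 3 5 7 11 15 22 29 40. r_8(10) = 40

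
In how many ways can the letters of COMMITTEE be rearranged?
9! / (1! × 1! × 2! × 1! × 2! × 2!) = 45360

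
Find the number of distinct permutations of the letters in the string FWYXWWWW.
8! / (1! × 5! × 1! × 1!) = 336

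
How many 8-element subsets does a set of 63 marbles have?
C(63,8) = 63!/(8!×55!) = 3872894697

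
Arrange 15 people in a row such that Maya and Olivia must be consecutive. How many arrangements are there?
Treat the 2 as one block: (15-2+1)! × 2! = 87178291200 × 2 = 174356582400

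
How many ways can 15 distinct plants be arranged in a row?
15! = 1307674368000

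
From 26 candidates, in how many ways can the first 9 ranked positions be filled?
P(26,9) = 26!/(26-9)! = 1133836704000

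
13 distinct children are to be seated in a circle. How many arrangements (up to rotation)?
Circular: fix one position, arrange the rest. (13-1)! = 479001600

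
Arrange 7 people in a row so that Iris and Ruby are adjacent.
Treat as block: (7-1)! × 2! = 720 × 2 = 1440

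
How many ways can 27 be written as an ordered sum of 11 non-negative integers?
C(27+11-1, 11-1) = C(37, 10) = 348330136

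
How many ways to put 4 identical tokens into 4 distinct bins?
C(4+4-1, 4-1) = C(7, 3) = 35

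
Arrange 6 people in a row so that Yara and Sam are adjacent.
Treat as block: (6-1)! × 2! = 120 × 2 = 240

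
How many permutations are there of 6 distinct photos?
6! = 720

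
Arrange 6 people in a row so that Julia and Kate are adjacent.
Treat as block: (6-1)! × 2! = 120 × 2 = 240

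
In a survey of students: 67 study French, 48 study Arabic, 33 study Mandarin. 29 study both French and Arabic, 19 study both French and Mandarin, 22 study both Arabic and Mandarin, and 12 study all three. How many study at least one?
|A∪B∪C| = 67+48+33-29-19-22+12 = 90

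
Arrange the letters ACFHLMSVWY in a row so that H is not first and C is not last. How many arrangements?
By inclusion-exclusion: 10! - 2×(10-1)! + (10-2)! = 3628800 - 725760 + 40320 = 2943360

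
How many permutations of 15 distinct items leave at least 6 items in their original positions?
Exactly j fixed points: C(15,j)·!(15-j); sum over j ≥ 6 (derangement numbers via !m = (m-1)·(!(m-1) + !(m-2)): !0..!9 = 1, 0, 1, 2, 9, 44, 265, 1854, 14833, 133496). Σ_{j=6}^{15} C(15,j)·!(15-j) = C(15,6)·!9 + C(15,7)·!8 + C(15,8)·!7 + C(15,9)·!6 + C(15,10)·!5 + C(15,11)·!4 + C(15,12)·!3 + C(15,13)·!2 + C(15,14)·!1 + C(15,15)·!0 = 5005·133496 + 6435·14833 + 6435·1854 + 5005·265 + 3003·44 + 1365·9 + 455·2 + 105·1 + 15·0 + 1·1 = 777000083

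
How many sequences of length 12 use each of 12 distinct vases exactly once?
12! = 479001600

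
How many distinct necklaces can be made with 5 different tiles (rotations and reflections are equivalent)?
(5-1)!/2 = 24/2 = 12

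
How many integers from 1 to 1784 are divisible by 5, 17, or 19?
⌊1784/5⌋+⌊1784/17⌋+⌊1784/19⌋ - ⌊1784/85⌋-⌊1784/95⌋-⌊1784/323⌋ + ⌊1784/1615⌋ = 356+104+93 - 20-18-5 + 1 = 511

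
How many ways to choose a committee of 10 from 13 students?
C(13,10) = 13!/(10!×3!) = 286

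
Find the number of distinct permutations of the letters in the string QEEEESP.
7! / (4! × 1! × 1! × 1!) = 210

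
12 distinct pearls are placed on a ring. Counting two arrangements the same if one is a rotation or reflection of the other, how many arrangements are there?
(12-1)!/2 = 39916800/2 = 19958400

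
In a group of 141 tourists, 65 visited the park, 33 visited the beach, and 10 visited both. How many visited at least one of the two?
|A∪B| = |A| + |B| - |A∩B| = 65 + 33 - 10 = 88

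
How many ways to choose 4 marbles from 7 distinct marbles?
C(7,4) = 7!/(4!×3!) = 35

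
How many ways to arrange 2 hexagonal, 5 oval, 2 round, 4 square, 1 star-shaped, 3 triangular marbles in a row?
17! / (2! × 5! × 2! × 4! × 1! × 3!) = 5145940800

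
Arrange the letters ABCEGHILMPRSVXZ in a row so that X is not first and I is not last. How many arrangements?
By inclusion-exclusion: 15! - 2×(15-1)! + (15-2)! = 1307674368000 - 174356582400 + 6227020800 = 1139544806400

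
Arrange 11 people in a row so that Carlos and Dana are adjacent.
Treat as block: (11-1)! × 2! = 3628800 × 2 = 7257600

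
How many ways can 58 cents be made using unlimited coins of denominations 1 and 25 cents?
Coefficient of x^58 in 1/(1-x^1) · 1/(1-x^25). Use j coins of 25 for j = 0..⌊58/25⌋ = 2, the rest in 1s: 2 + 1 = 3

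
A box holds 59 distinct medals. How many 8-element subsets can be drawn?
C(59,8) = 59!/(8!×51!) = 2217471399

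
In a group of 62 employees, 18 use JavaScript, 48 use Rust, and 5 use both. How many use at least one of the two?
|A∪B| = |A| + |B| - |A∩B| = 18 + 48 - 5 = 61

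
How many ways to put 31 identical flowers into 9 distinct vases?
C(31+9-1, 9-1) = C(39, 8) = 61523748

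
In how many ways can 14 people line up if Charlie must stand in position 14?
Fix one position: (14-1)! = 6227020800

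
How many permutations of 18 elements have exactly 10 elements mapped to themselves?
Choose the 10 fixed points C(18,10) = 43758, derange the rest: !8 = Σ_{j=0}^{8} (-1)^j·8!/j! = 40320 - 40320 + 20160 - 6720 + 1680 - 336 + 56 - 8 + 1 = 14833. Product = 43758 × 14833 = 649062414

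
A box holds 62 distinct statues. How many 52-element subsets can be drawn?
C(62,52) = 62!/(52!×10!) = 107518933731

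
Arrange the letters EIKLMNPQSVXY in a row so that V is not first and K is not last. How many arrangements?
By inclusion-exclusion: 12! - 2×(12-1)! + (12-2)! = 479001600 - 79833600 + 3628800 = 402796800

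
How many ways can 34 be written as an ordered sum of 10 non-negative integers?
C(34+10-1, 10-1) = C(43, 9) = 563921995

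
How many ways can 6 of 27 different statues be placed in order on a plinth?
P(27,6) = 27!/(27-6)! = 213127200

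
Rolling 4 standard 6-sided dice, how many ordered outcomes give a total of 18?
Coefficient of x^18 in (x + x² + ... + x^6)^4. By inclusion-exclusion on dice exceeding 6: Σ_j (-1)^j C(4,j)·C(18-1-6j, 3) = C(4,0)·C(17,3) - C(4,1)·C(11,3) + C(4,2)·C(5,3) = 1·680 - 4·165 + 6·10 = 80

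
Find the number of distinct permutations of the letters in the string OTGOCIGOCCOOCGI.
15! / (2! × 1! × 3! × 5! × 4!) = 37837800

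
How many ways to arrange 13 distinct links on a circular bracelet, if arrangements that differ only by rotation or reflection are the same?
(13-1)!/2 = 479001600/2 = 239500800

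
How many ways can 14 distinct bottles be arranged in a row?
14! = 87178291200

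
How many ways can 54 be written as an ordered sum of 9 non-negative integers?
C(54+9-1, 9-1) = C(62, 8) = 3381098545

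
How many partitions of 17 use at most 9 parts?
By conjugation, equals partitions of 17 into parts ≤ 9. Let r_j(i) = number of partitions of i into parts ≤ j, for i = 0..17. r_1(i) = 1 for all i; r_j(i) = r_{j-1}(i) + r_j(i-j). Rows j = 2..9: ≤2: 1 1 2 2 3 3 4 4 5 5 6 6 7 7 8 8 9 9; ≤3: 1 1 2 3 4 5 7 8 10 12 14 16 19 21 24 27 30 33; ≤4: 1 1 2 3 5 6 9 11 15 18 23 27 34 39 47 54 64 72; ≤5: 1 1 2 3 5 7 10 13 18 23 30 37 47 57 70 84 101 119; ≤6: 1 1 2 3 5 7 11 14 20 26 35 44 58 71 90 110 136 163; ≤7: 1 1 2 3 5 7 11 15 21 28 38 49 65 82 105 131 164 201; ≤8: 1 1 2 3 5 7 11 15 22 29 40 52 70 89 116 146 186 230; ≤9: 1 1 2 3 5 7 11 15 22 30 41 54 73 94 123 157 201 252. r_9(17) = 252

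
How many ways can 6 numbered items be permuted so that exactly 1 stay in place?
Choose the 1 fixed point C(6,1) = 6, derange the rest: !5 = Σ_{j=0}^{5} (-1)^j·5!/j! = 120 - 120 + 60 - 20 + 5 - 1 = 44. Product = 6 × 44 = 264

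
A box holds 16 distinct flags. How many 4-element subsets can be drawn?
C(16,4) = 16!/(4!×12!) = 1820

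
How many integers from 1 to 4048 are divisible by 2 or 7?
⌊4048/2⌋ + ⌊4048/7⌋ - ⌊4048/14⌋ = 2024 + 578 - 289 = 2313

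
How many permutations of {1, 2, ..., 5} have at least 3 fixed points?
Exactly j fixed points: C(5,j)·!(5-j); sum over j ≥ 3 (derangement numbers via !m = (m-1)·(!(m-1) + !(m-2)): !0..!2 = 1, 0, 1). Σ_{j=3}^{5} C(5,j)·!(5-j) = C(5,3)·!2 + C(5,4)·!1 + C(5,5)·!0 = 10·1 + 5·0 + 1·1 = 11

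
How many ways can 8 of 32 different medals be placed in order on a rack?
P(32,8) = 32!/(32-8)! = 424097856000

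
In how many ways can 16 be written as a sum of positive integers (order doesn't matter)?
Pentagonal recurrence p(n) = p(n-1) + p(n-2) - p(n-5) - p(n-7) + p(n-12) + p(n-15) - ... gives p(0..15) = 1, 1, 2, 3, 5, 7, 11, 15, 22, 30, 42, 56, 77, 101, 135, 176. p(16) = p(15) + p(14) - p(11) - p(9) + p(4) + p(1) = 176 + 135 - 56 - 30 + 5 + 1 = 231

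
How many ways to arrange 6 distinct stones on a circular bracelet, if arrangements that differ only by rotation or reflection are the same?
(6-1)!/2 = 120/2 = 60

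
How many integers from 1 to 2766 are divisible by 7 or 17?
⌊2766/7⌋ + ⌊2766/17⌋ - ⌊2766/119⌋ = 395 + 162 - 23 = 534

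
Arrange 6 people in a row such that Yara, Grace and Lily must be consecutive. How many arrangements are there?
Treat the 3 as one block: (6-3+1)! × 3! = 24 × 6 = 144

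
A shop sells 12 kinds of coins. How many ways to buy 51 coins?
C(51+12-1, 12-1) = C(62, 11) = 508271323092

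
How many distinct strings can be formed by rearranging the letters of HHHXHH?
6! / (5! × 1!) = 6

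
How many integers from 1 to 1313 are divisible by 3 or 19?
⌊1313/3⌋ + ⌊1313/19⌋ - ⌊1313/57⌋ = 437 + 69 - 23 = 483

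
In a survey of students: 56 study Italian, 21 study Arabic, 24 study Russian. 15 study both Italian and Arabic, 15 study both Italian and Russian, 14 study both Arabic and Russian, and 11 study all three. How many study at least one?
|A∪B∪C| = 56+21+24-15-15-14+11 = 68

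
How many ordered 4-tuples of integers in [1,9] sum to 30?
Coefficient of x^30 in (x + x² + ... + x^9)^4. By inclusion-exclusion on dice exceeding 9: Σ_j (-1)^j C(4,j)·C(30-1-9j, 3) = C(4,0)·C(29,3) - C(4,1)·C(20,3) + C(4,2)·C(11,3) = 1·3654 - 4·1140 + 6·165 = 84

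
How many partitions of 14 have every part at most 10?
Let r_j(i) = number of partitions of i into parts ≤ j, for i = 0..14. r_1(i) = 1 for all i; r_j(i) = r_{j-1}(i) + r_j(i-j). Rows j = 2..10: ≤2: 1 1 2 2 3 3 4 4 5 5 6 6 7 7 8; ≤3: 1 1 2 3 4 5 7 8 10 12 14 16 19 21 24; ≤4: 1 1 2 3 5 6 9 11 15 18 23 27 34 39 47; ≤5: 1 1 2 3 5 7 10 13 18 23 30 37 47 57 70; ≤6: 1 1 2 3 5 7 11 14 20 26 35 44 58 71 90; ≤7: 1 1 2 3 5 7 11 15 21 28 38 49 65 82 105; ≤8: 1 1 2 3 5 7 11 15 22 29 40 52 70 89 116; ≤9: 1 1 2 3 5 7 11 15 22 30 41 54 73 94 123; ≤10: 1 1 2 3 5 7 11 15 22 30 42 55 75 97 128. r_10(14) = 128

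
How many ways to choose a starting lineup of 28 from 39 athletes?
C(39,28) = 39!/(28!×11!) = 1676056044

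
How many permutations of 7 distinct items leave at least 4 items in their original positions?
Exactly j fixed points: C(7,j)·!(7-j); sum over j ≥ 4 (derangement numbers via !m = (m-1)·(!(m-1) + !(m-2)): !0..!3 = 1, 0, 1, 2). Σ_{j=4}^{7} C(7,j)·!(7-j) = C(7,4)·!3 + C(7,5)·!2 + C(7,6)·!1 + C(7,7)·!0 = 35·2 + 21·1 + 7·0 + 1·1 = 92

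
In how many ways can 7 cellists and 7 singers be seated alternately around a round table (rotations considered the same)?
Fix one of the cellists: (7-1)! ways for the remaining cellists, × 7! ways for the singers = 720 × 5040 = 3628800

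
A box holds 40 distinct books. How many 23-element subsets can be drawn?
C(40,23) = 40!/(23!×17!) = 88732378800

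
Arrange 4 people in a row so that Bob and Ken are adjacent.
Treat as block: (4-1)! × 2! = 6 × 2 = 12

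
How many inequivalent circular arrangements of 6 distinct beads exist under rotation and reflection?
(6-1)!/2 = 120/2 = 60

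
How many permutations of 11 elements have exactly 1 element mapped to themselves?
Choose the 1 fixed point C(11,1) = 11, derange the rest: !10 = Σ_{j=0}^{10} (-1)^j·10!/j! = 3628800 - 3628800 + 1814400 - 604800 + 151200 - 30240 + 5040 - 720 + 90 - 10 + 1 = 1334961. Product = 11 × 1334961 = 14684571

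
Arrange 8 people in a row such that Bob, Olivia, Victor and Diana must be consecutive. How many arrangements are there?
Treat the 4 as one block: (8-4+1)! × 4! = 120 × 24 = 2880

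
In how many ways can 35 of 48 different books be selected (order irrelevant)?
C(48,35) = 48!/(35!×13!) = 192928249296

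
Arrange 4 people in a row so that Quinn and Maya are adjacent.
Treat as block: (4-1)! × 2! = 6 × 2 = 12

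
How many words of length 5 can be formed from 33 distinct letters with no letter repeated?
P(33,5) = 33!/(33-5)! = 28480320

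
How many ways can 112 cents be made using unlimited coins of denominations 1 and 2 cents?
Coefficient of x^112 in 1/(1-x^1) · 1/(1-x^2). Use j coins of 2 for j = 0..⌊112/2⌋ = 56, the rest in 1s: 56 + 1 = 57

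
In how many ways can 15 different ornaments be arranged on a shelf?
15! = 1307674368000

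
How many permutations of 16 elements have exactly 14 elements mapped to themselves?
Choose the 14 fixed points C(16,14) = 120, derange the rest: !2 = Σ_{j=0}^{2} (-1)^j·2!/j! = 2 - 2 + 1 = 1. Product = 120 × 1 = 120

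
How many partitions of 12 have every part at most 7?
Let r_j(i) = number of partitions of i into parts ≤ j, for i = 0..12. r_1(i) = 1 for all i; r_j(i) = r_{j-1}(i) + r_j(i-j). Rows j = 2..7: ≤2: 1 1 2 2 3 3 4 4 5 5 6 6 7; ≤3: 1 1 2 3 4 5 7 8 10 12 14 16 19; ≤4: 1 1 2 3 5 6 9 11 15 18 23 27 34; ≤5: 1 1 2 3 5 7 10 13 18 23 30 37 47; ≤6: 1 1 2 3 5 7 11 14 20 26 35 44 58; ≤7: 1 1 2 3 5 7 11 15 21 28 38 49 65. r_7(12) = 65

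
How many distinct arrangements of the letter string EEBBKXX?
7! / (2! × 2! × 2! × 1!) = 630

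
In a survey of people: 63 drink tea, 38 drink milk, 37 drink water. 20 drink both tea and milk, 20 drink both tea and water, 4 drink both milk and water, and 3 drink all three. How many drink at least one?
|A∪B∪C| = 63+38+37-20-20-4+3 = 97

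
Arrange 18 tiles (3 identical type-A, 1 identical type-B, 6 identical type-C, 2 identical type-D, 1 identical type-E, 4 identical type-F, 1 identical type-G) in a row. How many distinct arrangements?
18! / (3! × 1! × 6! × 2! × 1! × 4! × 1!) = 30875644800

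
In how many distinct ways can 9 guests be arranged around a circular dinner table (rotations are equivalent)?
Circular: fix one position, arrange the rest. (9-1)! = 40320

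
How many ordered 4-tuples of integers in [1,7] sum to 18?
Coefficient of x^18 in (x + x² + ... + x^7)^4. By inclusion-exclusion on dice exceeding 7: Σ_j (-1)^j C(4,j)·C(18-1-7j, 3) = C(4,0)·C(17,3) - C(4,1)·C(10,3) + C(4,2)·C(3,3) = 1·680 - 4·120 + 6·1 = 206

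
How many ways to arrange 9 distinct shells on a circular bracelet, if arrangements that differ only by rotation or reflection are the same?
(9-1)!/2 = 40320/2 = 20160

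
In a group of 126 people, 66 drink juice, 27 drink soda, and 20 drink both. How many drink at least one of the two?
|A∪B| = |A| + |B| - |A∩B| = 66 + 27 - 20 = 73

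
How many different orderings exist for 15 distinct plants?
15! = 1307674368000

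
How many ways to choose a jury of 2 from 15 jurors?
C(15,2) = 15!/(2!×13!) = 105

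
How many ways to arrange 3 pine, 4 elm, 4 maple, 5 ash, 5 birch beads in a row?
21! / (3! × 4! × 4! × 5! × 5!) = 1026615189600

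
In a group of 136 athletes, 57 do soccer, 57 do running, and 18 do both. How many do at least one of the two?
|A∪B| = |A| + |B| - |A∩B| = 57 + 57 - 18 = 96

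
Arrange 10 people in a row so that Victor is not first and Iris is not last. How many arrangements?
By inclusion-exclusion: 10! - 2×(10-1)! + (10-2)! = 3628800 - 725760 + 40320 = 2943360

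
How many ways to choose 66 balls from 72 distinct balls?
C(72,66) = 72!/(66!×6!) = 156238908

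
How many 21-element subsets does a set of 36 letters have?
C(36,21) = 36!/(21!×15!) = 5567902560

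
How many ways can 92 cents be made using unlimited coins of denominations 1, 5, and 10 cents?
Coefficient of x^92 in 1/(1-x^1) · 1/(1-x^5) · 1/(1-x^10). Case on j = number of 10-cent coins (j = 0..9); remainder r = 92 - 10j is made from {1,5} in ⌊r/5⌋+1 ways. r = 92, 82, 72, 62, 52, 42, 32, 22, 12, 2 → 19 + 17 + 15 + 13 + 11 + 9 + 7 + 5 + 3 + 1 = 100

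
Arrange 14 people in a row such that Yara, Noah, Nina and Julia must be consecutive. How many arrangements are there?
Treat the 4 as one block: (14-4+1)! × 4! = 39916800 × 24 = 958003200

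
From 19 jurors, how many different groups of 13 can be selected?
C(19,13) = 19!/(13!×6!) = 27132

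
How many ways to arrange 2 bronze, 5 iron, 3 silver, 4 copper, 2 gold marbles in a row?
16! / (2! × 5! × 3! × 4! × 2!) = 302702400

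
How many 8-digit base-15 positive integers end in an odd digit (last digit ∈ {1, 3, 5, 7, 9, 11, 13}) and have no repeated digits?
Last∈{1,3,5,7,9,11,13}. Last=0: 0. Last nonzero: 7×13×P(13,6) = 112432320. Total = 112432320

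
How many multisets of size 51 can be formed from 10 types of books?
C(51+10-1, 10-1) = C(60, 9) = 14783142660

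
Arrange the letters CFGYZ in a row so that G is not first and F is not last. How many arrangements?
By inclusion-exclusion: 5! - 2×(5-1)! + (5-2)! = 120 - 48 + 6 = 78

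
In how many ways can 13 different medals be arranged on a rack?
13! = 6227020800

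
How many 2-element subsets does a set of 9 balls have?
C(9,2) = 9!/(2!×7!) = 36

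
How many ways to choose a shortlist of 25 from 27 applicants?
C(27,25) = 27!/(25!×2!) = 351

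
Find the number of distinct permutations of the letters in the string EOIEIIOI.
8! / (2! × 4! × 2!) = 420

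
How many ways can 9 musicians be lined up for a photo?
9! = 362880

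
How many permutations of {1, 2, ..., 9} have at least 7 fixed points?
Exactly j fixed points: C(9,j)·!(9-j); sum over j ≥ 7 (derangement numbers via !m = (m-1)·(!(m-1) + !(m-2)): !0..!2 = 1, 0, 1). Σ_{j=7}^{9} C(9,j)·!(9-j) = C(9,7)·!2 + C(9,8)·!1 + C(9,9)·!0 = 36·1 + 9·0 + 1·1 = 37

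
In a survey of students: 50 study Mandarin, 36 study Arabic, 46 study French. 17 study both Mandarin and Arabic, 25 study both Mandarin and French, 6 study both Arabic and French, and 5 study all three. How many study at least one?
|A∪B∪C| = 50+36+46-17-25-6+5 = 89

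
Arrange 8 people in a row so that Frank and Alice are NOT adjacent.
Total - adjacent = 8! - (8-1)!×2 = 40320 - 10080 = 30240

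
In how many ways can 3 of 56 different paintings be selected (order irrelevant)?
C(56,3) = 56!/(3!×53!) = 27720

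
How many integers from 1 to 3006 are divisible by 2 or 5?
⌊3006/2⌋ + ⌊3006/5⌋ - ⌊3006/10⌋ = 1503 + 601 - 300 = 1804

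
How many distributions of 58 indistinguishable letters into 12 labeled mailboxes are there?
C(58+12-1, 12-1) = C(69, 11) = 1823810410032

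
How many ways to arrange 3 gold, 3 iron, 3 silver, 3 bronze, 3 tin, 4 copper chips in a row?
19! / (3! × 3! × 3! × 3! × 3! × 4!) = 651819168000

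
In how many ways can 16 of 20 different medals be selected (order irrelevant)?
C(20,16) = 20!/(16!×4!) = 4845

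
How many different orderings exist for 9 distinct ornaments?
9! = 362880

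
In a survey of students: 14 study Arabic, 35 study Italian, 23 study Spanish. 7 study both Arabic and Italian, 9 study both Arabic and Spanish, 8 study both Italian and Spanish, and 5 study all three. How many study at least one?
|A∪B∪C| = 14+35+23-7-9-8+5 = 53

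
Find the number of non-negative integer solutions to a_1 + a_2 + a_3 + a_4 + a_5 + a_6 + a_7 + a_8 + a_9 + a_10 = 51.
C(51+10-1, 10-1) = C(60, 9) = 14783142660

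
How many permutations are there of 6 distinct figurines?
6! = 720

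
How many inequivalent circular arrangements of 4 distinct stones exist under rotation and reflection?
(4-1)!/2 = 6/2 = 3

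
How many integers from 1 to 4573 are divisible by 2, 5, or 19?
⌊4573/2⌋+⌊4573/5⌋+⌊4573/19⌋ - ⌊4573/10⌋-⌊4573/38⌋-⌊4573/95⌋ + ⌊4573/190⌋ = 2286+914+240 - 457-120-48 + 24 = 2839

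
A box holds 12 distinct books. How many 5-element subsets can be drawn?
C(12,5) = 12!/(5!×7!) = 792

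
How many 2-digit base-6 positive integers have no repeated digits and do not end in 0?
Last digit: 5 nonzero choices. First digit: 4 (nonzero, ≠last). Middle 0: P(4,0) = 1. Total = 20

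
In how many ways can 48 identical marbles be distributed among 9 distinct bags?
C(48+9-1, 9-1) = C(56, 8) = 1420494075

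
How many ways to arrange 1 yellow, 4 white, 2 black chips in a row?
7! / (1! × 4! × 2!) = 105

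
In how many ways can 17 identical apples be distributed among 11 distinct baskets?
C(17+11-1, 11-1) = C(27, 10) = 8436285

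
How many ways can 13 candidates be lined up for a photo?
13! = 6227020800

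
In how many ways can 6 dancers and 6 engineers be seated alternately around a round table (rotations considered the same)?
Fix one of the dancers: (6-1)! ways for the remaining dancers, × 6! ways for the engineers = 120 × 720 = 86400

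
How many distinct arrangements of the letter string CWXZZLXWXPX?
11! / (2! × 1! × 1! × 2! × 1! × 4!) = 415800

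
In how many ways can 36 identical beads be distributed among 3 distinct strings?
C(36+3-1, 3-1) = C(38, 2) = 703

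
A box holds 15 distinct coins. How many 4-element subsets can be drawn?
C(15,4) = 15!/(4!×11!) = 1365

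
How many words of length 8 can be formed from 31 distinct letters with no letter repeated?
P(31,8) = 31!/(31-8)! = 318073392000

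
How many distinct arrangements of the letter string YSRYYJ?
6! / (1! × 1! × 1! × 3!) = 120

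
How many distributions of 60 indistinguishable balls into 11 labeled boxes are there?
C(60+11-1, 11-1) = C(70, 10) = 396704524216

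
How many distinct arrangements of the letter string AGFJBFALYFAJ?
12! / (1! × 2! × 1! × 1! × 3! × 1! × 3!) = 6652800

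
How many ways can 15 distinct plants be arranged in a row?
15! = 1307674368000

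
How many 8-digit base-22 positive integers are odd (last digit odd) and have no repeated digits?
Last∈{1,3,5,7,9,11,13,15,17,19,21}. Last=0: 0. Last nonzero: 11×20×P(20,6) = 6139584000. Total = 6139584000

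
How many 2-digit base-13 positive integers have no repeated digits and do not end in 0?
Last digit: 12 nonzero choices. First digit: 11 (nonzero, ≠last). Middle 0: P(11,0) = 1. Total = 132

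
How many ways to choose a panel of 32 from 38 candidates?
C(38,32) = 38!/(32!×6!) = 2760681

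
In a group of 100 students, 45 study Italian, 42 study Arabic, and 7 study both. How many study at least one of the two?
|A∪B| = |A| + |B| - |A∩B| = 45 + 42 - 7 = 80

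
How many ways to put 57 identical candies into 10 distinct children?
C(57+10-1, 10-1) = C(66, 9) = 37014131440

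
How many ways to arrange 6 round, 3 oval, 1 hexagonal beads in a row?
10! / (6! × 3! × 1!) = 840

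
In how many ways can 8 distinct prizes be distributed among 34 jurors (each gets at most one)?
P(34,8) = 34!/(34-8)! = 732058145280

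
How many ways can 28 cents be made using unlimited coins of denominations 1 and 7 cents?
Coefficient of x^28 in 1/(1-x^1) · 1/(1-x^7). Use j coins of 7 for j = 0..⌊28/7⌋ = 4, the rest in 1s: 4 + 1 = 5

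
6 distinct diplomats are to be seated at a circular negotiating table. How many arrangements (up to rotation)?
Circular: fix one position, arrange the rest. (6-1)! = 120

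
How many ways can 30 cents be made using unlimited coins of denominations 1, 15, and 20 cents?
Coefficient of x^30 in 1/(1-x^1) · 1/(1-x^15) · 1/(1-x^20). Case on j = number of 20-cent coins (j = 0..1); remainder r = 30 - 20j is made from {1,15} in ⌊r/15⌋+1 ways. r = 30, 10 → 3 + 1 = 4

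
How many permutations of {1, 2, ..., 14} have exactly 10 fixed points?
Choose the 10 fixed points C(14,10) = 1001, derange the rest: !4 = Σ_{j=0}^{4} (-1)^j·4!/j! = 24 - 24 + 12 - 4 + 1 = 9. Product = 1001 × 9 = 9009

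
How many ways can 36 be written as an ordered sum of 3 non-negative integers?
C(36+3-1, 3-1) = C(38, 2) = 703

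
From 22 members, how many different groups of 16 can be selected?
C(22,16) = 22!/(16!×6!) = 74613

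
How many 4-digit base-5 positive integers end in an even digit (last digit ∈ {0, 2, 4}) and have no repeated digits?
Last∈{0,2,4}. Last=0: 24. Last nonzero: 2×3×P(3,2) = 36. Total = 60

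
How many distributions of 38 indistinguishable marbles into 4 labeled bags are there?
C(38+4-1, 4-1) = C(41, 3) = 10660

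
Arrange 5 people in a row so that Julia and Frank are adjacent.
Treat as block: (5-1)! × 2! = 24 × 2 = 48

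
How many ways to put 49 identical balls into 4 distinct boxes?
C(49+4-1, 4-1) = C(52, 3) = 22100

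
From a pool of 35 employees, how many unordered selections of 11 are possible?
C(35,11) = 35!/(11!×24!) = 417225900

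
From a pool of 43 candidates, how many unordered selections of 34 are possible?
C(43,34) = 43!/(34!×9!) = 563921995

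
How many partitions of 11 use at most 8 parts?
By conjugation, equals partitions of 11 into parts ≤ 8. Let r_j(i) = number of partitions of i into parts ≤ j, for i = 0..11. r_1(i) = 1 for all i; r_j(i) = r_{j-1}(i) + r_j(i-j). Rows j = 2..8: ≤2: 1 1 2 2 3 3 4 4 5 5 6 6; ≤3: 1 1 2 3 4 5 7 8 10 12 14 16; ≤4: 1 1 2 3 5 6 9 11 15 18 23 27; ≤5: 1 1 2 3 5 7 10 13 18 23 30 37; ≤6: 1 1 2 3 5 7 11 14 20 26 35 44; ≤7: 1 1 2 3 5 7 11 15 21 28 38 49; ≤8: 1 1 2 3 5 7 11 15 22 29 40 52. r_8(11) = 52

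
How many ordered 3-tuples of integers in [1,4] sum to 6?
Coefficient of x^6 in (x + x² + ... + x^4)^3. By inclusion-exclusion on dice exceeding 4: Σ_j (-1)^j C(3,j)·C(6-1-4j, 2) = C(3,0)·C(5,2) = 1·10 = 10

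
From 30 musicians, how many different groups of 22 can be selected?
C(30,22) = 30!/(22!×8!) = 5852925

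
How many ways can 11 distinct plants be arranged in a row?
11! = 39916800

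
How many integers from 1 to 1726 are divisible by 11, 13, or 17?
⌊1726/11⌋+⌊1726/13⌋+⌊1726/17⌋ - ⌊1726/143⌋-⌊1726/187⌋-⌊1726/221⌋ + ⌊1726/2431⌋ = 156+132+101 - 12-9-7 + 0 = 361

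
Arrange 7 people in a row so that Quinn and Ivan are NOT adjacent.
Total - adjacent = 7! - (7-1)!×2 = 5040 - 1440 = 3600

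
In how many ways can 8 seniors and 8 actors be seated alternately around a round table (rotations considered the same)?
Fix one of the seniors: (8-1)! ways for the remaining seniors, × 8! ways for the actors = 5040 × 40320 = 203212800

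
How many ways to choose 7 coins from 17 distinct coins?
C(17,7) = 17!/(7!×10!) = 19448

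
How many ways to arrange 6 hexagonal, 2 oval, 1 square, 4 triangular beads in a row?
13! / (6! × 2! × 1! × 4!) = 180180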